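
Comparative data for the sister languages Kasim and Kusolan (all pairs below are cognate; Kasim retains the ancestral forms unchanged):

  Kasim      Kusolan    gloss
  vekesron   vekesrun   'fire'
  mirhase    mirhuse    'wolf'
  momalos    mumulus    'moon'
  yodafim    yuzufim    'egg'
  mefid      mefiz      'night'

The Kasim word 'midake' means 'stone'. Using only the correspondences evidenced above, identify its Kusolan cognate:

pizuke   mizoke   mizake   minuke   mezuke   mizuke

yodafim ~ yuzufim — Kasim d corresponds to Kusolan z between vowels (before a back vowel).
mirhase ~ mirhuse, momalos ~ mumulus — Kasim a corresponds to Kusolan u after a consonant, before a consonant other than r, m, n, p, b, f, v.
Applying these to Kasim 'midake':
  midake → mizake   (d→z between vowels (before a back vowel))
  mizake → mizuke   (a→u after a consonant, before a consonant other than r, m, n, p, b, f, v)
So the Kusolan cognate is 'mizuke'.

mizuke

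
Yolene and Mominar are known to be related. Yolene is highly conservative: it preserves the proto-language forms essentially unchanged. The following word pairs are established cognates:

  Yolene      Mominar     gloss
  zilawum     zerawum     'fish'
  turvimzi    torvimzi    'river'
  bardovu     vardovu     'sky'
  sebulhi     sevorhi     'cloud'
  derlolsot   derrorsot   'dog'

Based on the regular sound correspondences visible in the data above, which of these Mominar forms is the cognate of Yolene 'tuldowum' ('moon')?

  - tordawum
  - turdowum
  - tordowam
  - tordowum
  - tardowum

sebulhi ~ sevorhi — Yolene u corresponds to Mominar o after a consonant, before a consonant other than r, m, n, p, b, f, v.
sebulhi ~ sevorhi, derlolsot ~ derrorsot — Yolene l corresponds to Mominar r after a vowel, before a consonant other than r, m, n, p, b, f, v.
Applying these to Yolene 'tuldowum':
  tuldowum → toldowum   (u→o after a consonant, before a consonant other than r, m, n, p, b, f, v)
  toldowum → tordowum   (l→r after a vowel, before a consonant other than r, m, n, p, b, f, v)
So the Mominar cognate is 'tordowum'.

tordowum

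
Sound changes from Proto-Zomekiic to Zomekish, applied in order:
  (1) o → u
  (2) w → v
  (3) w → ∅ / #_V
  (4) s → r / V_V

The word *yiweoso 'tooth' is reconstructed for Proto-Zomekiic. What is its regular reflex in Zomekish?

Zomekish: *yiweoso > yiweusu > yiveusu > yiveuru  (by vowel merger, unconditioned shift, rhotacism)

yiveuru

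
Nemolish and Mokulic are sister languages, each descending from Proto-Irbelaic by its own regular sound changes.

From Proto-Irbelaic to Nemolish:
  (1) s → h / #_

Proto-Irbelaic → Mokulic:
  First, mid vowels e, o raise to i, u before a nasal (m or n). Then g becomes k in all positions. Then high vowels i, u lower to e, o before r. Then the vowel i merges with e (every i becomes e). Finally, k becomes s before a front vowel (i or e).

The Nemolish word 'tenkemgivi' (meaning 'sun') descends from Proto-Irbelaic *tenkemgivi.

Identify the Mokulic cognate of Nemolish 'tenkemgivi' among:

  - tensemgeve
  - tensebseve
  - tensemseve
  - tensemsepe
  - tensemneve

tensemseve

Mokulic: start from *tenkemgivi.
  rule 1 (pre-nasal raising): tenkemgivi → tinkimgivi
  rule 2 (unconditioned shift): tinkimgivi → tinkimkivi
  rule 3: no change — tinkimkivi
  rule 4 (vowel merger): tinkimkivi → tenkemkeve
  rule 5 (palatalisation): tenkemkeve → tensemseve
  ⇒ Mokulic tensemseve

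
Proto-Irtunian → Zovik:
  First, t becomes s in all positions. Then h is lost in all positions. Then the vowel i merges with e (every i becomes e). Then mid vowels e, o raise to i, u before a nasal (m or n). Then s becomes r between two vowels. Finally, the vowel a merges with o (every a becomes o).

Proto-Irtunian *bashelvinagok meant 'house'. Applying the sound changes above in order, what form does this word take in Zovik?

Zovik: *bashelvinagok
  bashelvinagok (rule 1 does not apply)
  bashelvinagok → baselvinagok   [h-loss]
  baselvinagok → baselvenagok   [vowel merger]
  baselvenagok → baselvinagok   [pre-nasal raising]
  baselvinagok → barelvinagok   [rhotacism]
  barelvinagok → borelvinogok   [vowel merger]
  giving Zovik borelvinogok.

borelvinogok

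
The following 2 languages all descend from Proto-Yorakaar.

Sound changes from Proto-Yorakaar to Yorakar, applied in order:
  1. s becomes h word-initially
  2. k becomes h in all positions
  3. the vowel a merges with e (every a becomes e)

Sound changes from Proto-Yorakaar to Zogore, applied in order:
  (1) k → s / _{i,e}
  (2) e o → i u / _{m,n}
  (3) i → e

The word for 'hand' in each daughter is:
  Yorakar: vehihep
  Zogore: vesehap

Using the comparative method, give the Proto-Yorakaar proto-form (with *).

*vekihap

Position 4: Yorakar has i, Zogore has e. Yorakar preserves i here (none of its changes turn any other segment into i), so the proto-segment is *i.
Position 3: Yorakar has h, Zogore has s. Taking the neighbouring segments as reconstructed: Yorakar h could go back to *k or *h; Zogore s could go back to *k or *s — the one source consistent with every daughter is *k.
This points to *vekihap. Verify forward in each daughter:
Yorakar: *vekihap
  vekihap (rule 1 does not apply)
  vekihap → vehihap   [unconditioned shift]
  vehihap → vehihep   [vowel merger]
  giving Yorakar vehihep.
Zogore: *vekihap > vesihap > vesehap  (by palatalisation, vowel merger)
*vekihap is the unique common source.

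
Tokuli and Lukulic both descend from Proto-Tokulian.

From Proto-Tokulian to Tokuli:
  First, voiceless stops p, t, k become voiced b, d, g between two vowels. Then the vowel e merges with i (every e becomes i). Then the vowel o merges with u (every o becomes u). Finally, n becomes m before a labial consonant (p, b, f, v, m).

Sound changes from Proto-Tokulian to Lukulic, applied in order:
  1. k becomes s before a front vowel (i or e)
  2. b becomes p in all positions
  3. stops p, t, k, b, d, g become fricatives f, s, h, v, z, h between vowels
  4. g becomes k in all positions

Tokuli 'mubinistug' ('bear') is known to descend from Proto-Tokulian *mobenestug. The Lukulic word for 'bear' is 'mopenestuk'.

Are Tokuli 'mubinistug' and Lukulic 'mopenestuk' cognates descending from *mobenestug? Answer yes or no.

no

Derive the expected Lukulic reflex of *mobenestug:
Lukulic: start from *mobenestug.
  rule 1: no change — mobenestug
  rule 2 (unconditioned shift): mobenestug → mopenestug
  rule 3 (intervocalic lenition): mopenestug → mofenestug
  rule 4 (unconditioned shift): mofenestug → mofenestuk
  ⇒ Lukulic mofenestuk
The regular Lukulic reflex would be 'mofenestuk', but the attested form is 'mopenestuk'. The correspondence is irregular, so they are not cognates (the Lukulic form has a different source).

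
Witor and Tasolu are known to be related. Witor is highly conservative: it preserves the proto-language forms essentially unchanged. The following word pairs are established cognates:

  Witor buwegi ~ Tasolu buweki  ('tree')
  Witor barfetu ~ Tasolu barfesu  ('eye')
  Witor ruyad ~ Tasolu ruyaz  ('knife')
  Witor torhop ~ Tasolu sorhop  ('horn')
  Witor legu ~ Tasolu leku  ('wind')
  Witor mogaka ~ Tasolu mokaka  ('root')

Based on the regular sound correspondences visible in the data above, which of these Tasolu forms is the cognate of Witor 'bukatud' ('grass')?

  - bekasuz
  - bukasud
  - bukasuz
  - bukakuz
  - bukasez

barfetu ~ barfesu — Witor t corresponds to Tasolu s between vowels (before a back vowel).
ruyad ~ ruyaz — Witor d corresponds to Tasolu z word-finally.
Applying these to Witor 'bukatud':
  bukatud → bukasud   (t→s between vowels (before a back vowel))
  bukasud → bukasuz   (d→z word-finally)
So the Tasolu cognate is 'bukasuz'.

bukasuz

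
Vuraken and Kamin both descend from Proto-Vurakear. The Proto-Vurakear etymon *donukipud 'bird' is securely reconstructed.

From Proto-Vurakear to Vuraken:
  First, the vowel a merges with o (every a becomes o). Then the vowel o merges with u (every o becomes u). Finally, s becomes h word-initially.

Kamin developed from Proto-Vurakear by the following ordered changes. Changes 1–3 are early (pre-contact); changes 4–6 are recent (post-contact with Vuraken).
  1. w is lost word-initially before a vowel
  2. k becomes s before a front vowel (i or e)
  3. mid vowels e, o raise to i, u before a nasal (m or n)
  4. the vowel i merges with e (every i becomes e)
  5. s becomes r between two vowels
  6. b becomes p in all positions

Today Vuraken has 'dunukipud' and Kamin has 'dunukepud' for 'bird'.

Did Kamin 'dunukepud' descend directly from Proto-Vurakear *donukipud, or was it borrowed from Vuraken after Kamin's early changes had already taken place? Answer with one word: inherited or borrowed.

If inherited, *donukipud would pass through all of Kamin's changes:
Kamin: *donukipud > donusipud > dunusipud > dunusepud > dunurepud  (by palatalisation, pre-nasal raising, vowel merger, rhotacism)
If borrowed from Vuraken 'dunukipud' after the early changes, it would undergo only the recent ones:
  rule 4 (vowel merger): dunukipud → dunukepud
  rule 5 (rhotacism): no change (dunukepud)
  rule 6 (unconditioned shift): no change (dunukepud)
  ⇒ as a loan: dunukepud
Kamin 'dunukepud' matches the loan outcome 'dunukepud', not the inherited 'dunurepud' — it skipped the early Kamin changes, so it was borrowed from Vuraken.

borrowed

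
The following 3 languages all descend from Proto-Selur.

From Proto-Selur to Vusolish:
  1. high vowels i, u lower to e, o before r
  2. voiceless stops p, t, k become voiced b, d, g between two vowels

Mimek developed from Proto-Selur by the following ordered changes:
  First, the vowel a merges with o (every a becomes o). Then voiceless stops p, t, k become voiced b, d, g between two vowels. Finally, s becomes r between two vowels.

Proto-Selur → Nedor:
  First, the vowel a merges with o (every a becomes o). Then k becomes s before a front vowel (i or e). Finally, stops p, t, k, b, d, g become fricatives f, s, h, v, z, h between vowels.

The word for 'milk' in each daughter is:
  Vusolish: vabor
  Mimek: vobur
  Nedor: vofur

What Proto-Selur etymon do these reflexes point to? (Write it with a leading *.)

Position 2: Vusolish has a, Mimek has o, Nedor has o. Vusolish preserves a here (none of its changes turn any other segment into a), so the proto-segment is *a.
Position 3: Vusolish has b, Mimek has b, Nedor has f. Taking the neighbouring segments as reconstructed: Vusolish b could go back to *p or *b; Mimek b could go back to *p or *b; Nedor f could go back to *p or *f — the one source consistent with every daughter is *p.
Continuing position by position gives *vapur; check it forward:
Vusolish: start from *vapur.
  rule 1 (pre-rhotic lowering): vapur → vapor
  rule 2 (intervocalic voicing): vapor → vabor
  ⇒ Vusolish vabor
Mimek: *vapur
  vapur → vopur   [vowel merger]
  vopur → vobur   [intervocalic voicing]
  vobur (rule 3 does not apply)
  giving Mimek vobur.
Nedor: start from *vapur.
  rule 1 (vowel merger): vapur → vopur
  rule 2: no change — vopur
  rule 3 (intervocalic lenition): vopur → vofur
  ⇒ Nedor vofur
*vapur is the unique common source.

*vapur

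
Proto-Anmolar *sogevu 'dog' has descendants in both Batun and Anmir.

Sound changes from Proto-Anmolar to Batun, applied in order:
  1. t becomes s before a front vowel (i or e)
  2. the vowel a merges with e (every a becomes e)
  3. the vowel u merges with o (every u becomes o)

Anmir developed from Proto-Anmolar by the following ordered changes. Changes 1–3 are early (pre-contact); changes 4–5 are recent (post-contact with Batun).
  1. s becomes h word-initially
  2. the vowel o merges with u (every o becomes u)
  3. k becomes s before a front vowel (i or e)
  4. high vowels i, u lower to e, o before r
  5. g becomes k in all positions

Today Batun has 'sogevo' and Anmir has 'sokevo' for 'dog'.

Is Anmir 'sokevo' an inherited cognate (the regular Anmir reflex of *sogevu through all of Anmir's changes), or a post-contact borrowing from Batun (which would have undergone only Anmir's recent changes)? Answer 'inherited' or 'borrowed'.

If inherited, *sogevu would pass through all of Anmir's changes:
Anmir: *sogevu > hogevu > hugevu > hukevu  (by debuccalisation, vowel merger, unconditioned shift)
If borrowed from Batun 'sogevo' after the early changes, it would undergo only the recent ones:
  rule 4 (pre-rhotic lowering): no change (sogevo)
  rule 5 (unconditioned shift): sogevo → sokevo
  ⇒ as a loan: sokevo
Anmir 'sokevo' matches the loan outcome 'sokevo', not the inherited 'hukevu' — it skipped the early Anmir changes, so it was borrowed from Batun.

borrowed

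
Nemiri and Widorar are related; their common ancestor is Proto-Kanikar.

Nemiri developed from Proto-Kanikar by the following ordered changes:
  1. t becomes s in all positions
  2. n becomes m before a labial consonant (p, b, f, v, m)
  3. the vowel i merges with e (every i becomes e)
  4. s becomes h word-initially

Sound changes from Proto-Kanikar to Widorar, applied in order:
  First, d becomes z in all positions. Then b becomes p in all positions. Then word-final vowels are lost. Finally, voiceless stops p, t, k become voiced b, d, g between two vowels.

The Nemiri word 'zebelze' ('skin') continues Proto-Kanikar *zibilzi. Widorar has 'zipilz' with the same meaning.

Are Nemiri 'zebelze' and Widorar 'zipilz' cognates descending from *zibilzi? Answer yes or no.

Derive the expected Widorar reflex of *zibilzi:
Widorar: start from *zibilzi.
  rule 1: no change — zibilzi
  rule 2 (unconditioned shift): zibilzi → zipilzi
  rule 3 (apocope): zipilzi → zipilz
  rule 4 (intervocalic voicing): zipilz → zibilz
  ⇒ Widorar zibilz
The regular Widorar reflex would be 'zibilz', but the attested form is 'zipilz'. The correspondence is irregular, so they are not cognates (the Widorar form has a different source).

no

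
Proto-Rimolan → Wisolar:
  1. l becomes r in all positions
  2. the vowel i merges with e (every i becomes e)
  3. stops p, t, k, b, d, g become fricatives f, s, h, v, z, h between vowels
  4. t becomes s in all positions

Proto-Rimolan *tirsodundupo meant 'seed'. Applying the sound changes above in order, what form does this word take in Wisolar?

Wisolar: *tirsodundupo
  tirsodundupo (rule 1 does not apply)
  tirsodundupo → tersodundupo   [vowel merger]
  tersodundupo → tersozundufo   [intervocalic lenition]
  tersozundufo → sersozundufo   [unconditioned shift]
  giving Wisolar sersozundufo.

sersozundufo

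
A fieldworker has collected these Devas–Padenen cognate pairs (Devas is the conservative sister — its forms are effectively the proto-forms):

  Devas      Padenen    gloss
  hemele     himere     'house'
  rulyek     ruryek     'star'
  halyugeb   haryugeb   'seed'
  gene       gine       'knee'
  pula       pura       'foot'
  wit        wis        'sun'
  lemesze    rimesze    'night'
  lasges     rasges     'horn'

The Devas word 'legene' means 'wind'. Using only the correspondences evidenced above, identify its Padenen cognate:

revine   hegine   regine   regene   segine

lemesze ~ rimesze — Devas l corresponds to Padenen r word-initially before a front vowel.
gene ~ gine — Devas e corresponds to Padenen i after a consonant, before a nasal.
Applying these to Devas 'legene':
  legene → regene   (l→r word-initially before a front vowel)
  regene → regine   (e→i after a consonant, before a nasal)
So the Padenen cognate is 'regine'.

regine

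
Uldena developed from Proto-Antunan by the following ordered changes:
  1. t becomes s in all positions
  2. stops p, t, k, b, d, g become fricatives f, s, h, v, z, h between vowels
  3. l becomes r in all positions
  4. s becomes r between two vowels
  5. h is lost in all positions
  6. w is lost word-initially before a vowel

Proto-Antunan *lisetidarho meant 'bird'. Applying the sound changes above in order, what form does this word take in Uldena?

rirerizaro

Uldena: *lisetidarho
  lisetidarho → lisesidarho   [unconditioned shift]
  lisesidarho → lisesizarho   [intervocalic lenition]
  lisesizarho → risesizarho   [unconditioned shift]
  risesizarho → rirerizarho   [rhotacism]
  rirerizarho → rirerizaro   [h-loss]
  rirerizaro (rule 6 does not apply)
  giving Uldena rirerizaro.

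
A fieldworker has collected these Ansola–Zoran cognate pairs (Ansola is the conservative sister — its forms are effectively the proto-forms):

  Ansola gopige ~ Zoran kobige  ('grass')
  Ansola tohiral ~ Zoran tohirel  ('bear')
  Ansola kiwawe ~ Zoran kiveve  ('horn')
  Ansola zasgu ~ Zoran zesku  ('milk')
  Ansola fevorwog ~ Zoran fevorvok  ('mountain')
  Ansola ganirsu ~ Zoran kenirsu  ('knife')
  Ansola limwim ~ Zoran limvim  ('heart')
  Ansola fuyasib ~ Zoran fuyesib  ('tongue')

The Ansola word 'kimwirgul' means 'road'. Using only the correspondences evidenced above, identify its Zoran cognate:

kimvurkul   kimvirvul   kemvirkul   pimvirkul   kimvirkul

kimvirkul

limwim ~ limvim — Ansola w corresponds to Zoran v after a consonant, before a front vowel.
zasgu ~ zesku — Ansola g corresponds to Zoran k after a consonant, before a back vowel.
Applying these to Ansola 'kimwirgul':
  kimwirgul → kimvirgul   (w→v after a consonant, before a front vowel)
  kimvirgul → kimvirkul   (g→k after a consonant, before a back vowel)
So the Zoran cognate is 'kimvirkul'.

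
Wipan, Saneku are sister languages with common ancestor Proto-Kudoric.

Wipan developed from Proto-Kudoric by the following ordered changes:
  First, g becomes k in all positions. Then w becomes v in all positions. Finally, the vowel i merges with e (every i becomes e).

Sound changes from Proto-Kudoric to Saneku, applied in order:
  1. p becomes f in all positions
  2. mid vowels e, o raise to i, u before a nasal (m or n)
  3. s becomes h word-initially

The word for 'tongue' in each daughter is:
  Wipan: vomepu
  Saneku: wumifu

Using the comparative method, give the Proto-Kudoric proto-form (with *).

Position 2: Wipan has o, Saneku has u. Wipan preserves o here (none of its changes turn any other segment into o), so the proto-segment is *o.
Position 5: Wipan has p, Saneku has f. Wipan preserves p here (none of its changes turn any other segment into p), so the proto-segment is *p.
Position 4: Wipan has e, Saneku has i. Taking the neighbouring segments as reconstructed: Wipan e could go back to *e or *i; Saneku i can only go back to *i — the one source consistent with every daughter is *i.
This points to *womipu. Verify forward in each daughter:
Wipan: *womipu
  womipu (rule 1 does not apply)
  womipu → vomipu   [unconditioned shift]
  vomipu → vomepu   [vowel merger]
  giving Wipan vomepu.
Saneku: start from *womipu.
  rule 1 (unconditioned shift): womipu → womifu
  rule 2 (pre-nasal raising): womifu → wumifu
  rule 3: no change — wumifu
  ⇒ Saneku wumifu
Only *womipu yields all of Wipan vomepu, Saneku wumifu.

*womipu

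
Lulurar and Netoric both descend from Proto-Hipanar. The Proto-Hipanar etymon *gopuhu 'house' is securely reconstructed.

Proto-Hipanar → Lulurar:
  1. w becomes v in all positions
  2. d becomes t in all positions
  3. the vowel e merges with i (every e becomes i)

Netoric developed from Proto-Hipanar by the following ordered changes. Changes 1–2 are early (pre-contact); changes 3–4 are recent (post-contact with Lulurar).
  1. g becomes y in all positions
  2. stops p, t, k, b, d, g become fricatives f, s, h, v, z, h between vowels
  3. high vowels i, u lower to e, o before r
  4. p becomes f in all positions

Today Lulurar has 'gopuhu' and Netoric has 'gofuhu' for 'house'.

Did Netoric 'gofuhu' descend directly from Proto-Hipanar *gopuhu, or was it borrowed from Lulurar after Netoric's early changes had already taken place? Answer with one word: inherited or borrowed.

If inherited, *gopuhu would pass through all of Netoric's changes:
Netoric: *gopuhu
  gopuhu → yopuhu   [unconditioned shift]
  yopuhu → yofuhu   [intervocalic lenition]
  yofuhu (rule 3 does not apply)
  yofuhu (rule 4 does not apply)
  giving Netoric yofuhu.
If borrowed from Lulurar 'gopuhu' after the early changes, it would undergo only the recent ones:
  rule 3 (pre-rhotic lowering): no change (gopuhu)
  rule 4 (unconditioned shift): gopuhu → gofuhu
  ⇒ as a loan: gofuhu
Netoric 'gofuhu' matches the loan outcome 'gofuhu', not the inherited 'yofuhu' — it skipped the early Netoric changes, so it was borrowed from Lulurar.

borrowed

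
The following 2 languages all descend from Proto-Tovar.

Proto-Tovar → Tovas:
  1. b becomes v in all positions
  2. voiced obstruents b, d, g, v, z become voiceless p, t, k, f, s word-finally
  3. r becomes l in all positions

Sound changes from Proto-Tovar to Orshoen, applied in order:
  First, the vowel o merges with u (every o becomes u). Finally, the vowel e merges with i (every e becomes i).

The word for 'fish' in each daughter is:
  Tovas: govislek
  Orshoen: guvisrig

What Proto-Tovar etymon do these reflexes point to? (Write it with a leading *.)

*govisreg

Position 8: Tovas has k, Orshoen has g. Orshoen preserves g here (none of its changes turn any other segment into g), so the proto-segment is *g.
Position 6: Tovas has l, Orshoen has r. Orshoen preserves r here (none of its changes turn any other segment into r), so the proto-segment is *r.
Verify the candidate proto-form against each daughter:
Tovas: start from *govisreg.
  rule 1: no change — govisreg
  rule 2 (final devoicing): govisreg → govisrek
  rule 3 (unconditioned shift): govisrek → govislek
  ⇒ Tovas govislek
Orshoen: *govisreg > guvisreg > guvisrig  (by vowel merger, vowel merger)
*govisreg is the unique common source.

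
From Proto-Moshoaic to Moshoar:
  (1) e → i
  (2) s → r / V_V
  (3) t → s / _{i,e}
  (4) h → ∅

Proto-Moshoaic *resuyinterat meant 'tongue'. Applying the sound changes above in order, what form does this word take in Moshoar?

Moshoar: start from *resuyinterat.
  rule 1 (vowel merger): resuyinterat → risuyintirat
  rule 2 (rhotacism): risuyintirat → riruyintirat
  rule 3 (palatalisation): riruyintirat → riruyinsirat
  rule 4: no change — riruyinsirat
  ⇒ Moshoar riruyinsirat

riruyinsirat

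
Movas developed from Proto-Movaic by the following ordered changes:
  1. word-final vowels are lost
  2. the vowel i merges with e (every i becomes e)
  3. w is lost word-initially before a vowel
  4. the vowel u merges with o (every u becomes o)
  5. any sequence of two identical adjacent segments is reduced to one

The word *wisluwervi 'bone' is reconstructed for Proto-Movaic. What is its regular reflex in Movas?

eslowerv

Movas: *wisluwervi > wisluwerv > wesluwerv > esluwerv > eslowerv  (by apocope, vowel merger, glide loss, vowel merger)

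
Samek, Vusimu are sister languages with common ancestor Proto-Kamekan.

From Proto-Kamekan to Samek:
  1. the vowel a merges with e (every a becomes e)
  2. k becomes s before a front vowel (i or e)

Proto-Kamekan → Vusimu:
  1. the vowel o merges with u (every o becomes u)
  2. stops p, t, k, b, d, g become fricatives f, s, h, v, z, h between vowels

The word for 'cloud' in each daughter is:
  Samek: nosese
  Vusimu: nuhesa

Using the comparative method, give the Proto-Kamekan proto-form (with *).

Position 3: Samek has s, Vusimu has h. Taking the neighbouring segments as reconstructed: Samek s could go back to *k or *s; Vusimu h could go back to *k or *g or *h — the one source consistent with every daughter is *k.
Position 6: Samek has e, Vusimu has a. Vusimu preserves a here (none of its changes turn any other segment into a), so the proto-segment is *a.
Position 2: Samek has o, Vusimu has u. Samek preserves o here (none of its changes turn any other segment into o), so the proto-segment is *o.
Continuing position by position gives *nokesa; check it forward:
Samek: *nokesa > nokese > nosese  (by vowel merger, palatalisation)
Vusimu: *nokesa > nukesa > nuhesa  (by vowel merger, intervocalic lenition)
Only *nokesa yields all of Samek nosese, Vusimu nuhesa.

*nokesa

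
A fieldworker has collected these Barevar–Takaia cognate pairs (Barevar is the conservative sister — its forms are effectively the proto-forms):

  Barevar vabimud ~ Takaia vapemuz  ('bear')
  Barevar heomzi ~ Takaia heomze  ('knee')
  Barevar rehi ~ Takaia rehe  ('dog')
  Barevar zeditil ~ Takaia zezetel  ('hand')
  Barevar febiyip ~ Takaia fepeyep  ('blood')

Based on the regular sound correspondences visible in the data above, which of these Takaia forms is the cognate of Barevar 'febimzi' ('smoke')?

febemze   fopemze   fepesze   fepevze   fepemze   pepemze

fepemze

vabimud ~ vapemuz, febiyip ~ fepeyep — Barevar b corresponds to Takaia p between vowels (before a front vowel).
vabimud ~ vapemuz — Barevar i corresponds to Takaia e after a consonant, before a nasal.
heomzi ~ heomze, rehi ~ rehe — Barevar i corresponds to Takaia e word-finally.
Applying these to Barevar 'febimzi':
  febimzi → fepimzi   (b→p between vowels (before a front vowel))
  fepimzi → fepemzi   (i→e after a consonant, before a nasal)
  fepemzi → fepemze   (i→e word-finally)
So the Takaia cognate is 'fepemze'.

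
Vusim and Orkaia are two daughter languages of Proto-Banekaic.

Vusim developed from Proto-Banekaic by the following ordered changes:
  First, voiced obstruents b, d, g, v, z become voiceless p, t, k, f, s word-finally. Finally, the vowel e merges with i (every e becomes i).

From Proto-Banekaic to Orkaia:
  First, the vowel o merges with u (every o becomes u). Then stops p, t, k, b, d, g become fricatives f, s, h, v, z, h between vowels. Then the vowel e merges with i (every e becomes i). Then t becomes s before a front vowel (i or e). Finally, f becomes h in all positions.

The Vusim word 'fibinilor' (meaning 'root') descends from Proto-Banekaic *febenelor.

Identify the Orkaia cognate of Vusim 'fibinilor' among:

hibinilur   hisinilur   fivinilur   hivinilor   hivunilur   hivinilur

hivinilur

Orkaia: *febenelor
  febenelor → febenelur   [vowel merger]
  febenelur → fevenelur   [intervocalic lenition]
  fevenelur → fivinilur   [vowel merger]
  fivinilur (rule 4 does not apply)
  fivinilur → hivinilur   [unconditioned shift]
  giving Orkaia hivinilur.
The other candidates each miss or misapply at least one Orkaia change.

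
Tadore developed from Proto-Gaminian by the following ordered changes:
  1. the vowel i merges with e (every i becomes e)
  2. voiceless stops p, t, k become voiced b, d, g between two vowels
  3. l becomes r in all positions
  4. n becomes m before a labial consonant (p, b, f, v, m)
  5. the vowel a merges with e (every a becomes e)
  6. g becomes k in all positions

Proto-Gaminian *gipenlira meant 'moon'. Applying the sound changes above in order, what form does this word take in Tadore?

Tadore: *gipenlira > gepenlera > gebenlera > gebenrera > gebenrere > kebenrere  (by vowel merger, intervocalic voicing, unconditioned shift, vowel merger, unconditioned shift)

kebenrere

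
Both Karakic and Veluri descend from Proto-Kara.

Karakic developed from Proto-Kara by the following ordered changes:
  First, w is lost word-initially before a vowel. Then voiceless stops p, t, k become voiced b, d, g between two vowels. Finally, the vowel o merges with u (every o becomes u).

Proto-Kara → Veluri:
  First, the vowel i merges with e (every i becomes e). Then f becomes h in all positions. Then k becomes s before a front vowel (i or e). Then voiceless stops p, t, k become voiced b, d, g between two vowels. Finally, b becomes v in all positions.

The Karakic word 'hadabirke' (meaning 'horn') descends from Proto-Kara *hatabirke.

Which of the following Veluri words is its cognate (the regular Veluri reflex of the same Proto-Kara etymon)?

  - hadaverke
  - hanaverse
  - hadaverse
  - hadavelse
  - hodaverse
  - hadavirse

hadaverse

Veluri: *hatabirke > hataberke > hataberse > hadaberse > hadaverse  (by vowel merger, palatalisation, intervocalic voicing, unconditioned shift)
Only 'hadaverse' matches the regular Veluri development of *hatabirke.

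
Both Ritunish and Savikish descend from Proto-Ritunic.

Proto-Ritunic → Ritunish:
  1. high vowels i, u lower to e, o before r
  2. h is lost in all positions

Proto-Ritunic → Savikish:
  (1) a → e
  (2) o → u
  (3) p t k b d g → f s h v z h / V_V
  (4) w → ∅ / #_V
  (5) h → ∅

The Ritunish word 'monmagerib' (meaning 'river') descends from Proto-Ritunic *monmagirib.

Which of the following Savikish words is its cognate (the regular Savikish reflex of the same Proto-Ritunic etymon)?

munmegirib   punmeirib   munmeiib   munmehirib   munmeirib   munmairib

munmeirib

Savikish: *monmagirib
  monmagirib → monmegirib   [vowel merger]
  monmegirib → munmegirib   [vowel merger]
  munmegirib → munmehirib   [intervocalic lenition]
  munmehirib (rule 4 does not apply)
  munmehirib → munmeirib   [h-loss]
  giving Savikish munmeirib.
Among the options, 'munmeirib' alone shows every Savikish change applied in order.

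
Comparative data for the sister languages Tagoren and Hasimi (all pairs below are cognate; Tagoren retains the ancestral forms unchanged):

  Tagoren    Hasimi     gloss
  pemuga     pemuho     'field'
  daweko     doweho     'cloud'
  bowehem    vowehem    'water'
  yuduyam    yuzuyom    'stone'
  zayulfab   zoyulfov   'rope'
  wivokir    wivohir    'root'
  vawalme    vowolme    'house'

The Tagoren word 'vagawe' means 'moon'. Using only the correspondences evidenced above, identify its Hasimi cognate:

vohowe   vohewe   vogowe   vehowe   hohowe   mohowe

daweko ~ doweho, zayulfab ~ zoyulfov — Tagoren a corresponds to Hasimi o after a consonant, before a consonant other than r, m, n, p, b, f, v.
pemuga ~ pemuho — Tagoren g corresponds to Hasimi h between vowels (before a back vowel).
Applying these to Tagoren 'vagawe':
  vagawe → vogawe   (a→o after a consonant, before a consonant other than r, m, n, p, b, f, v)
  vogawe → vohawe   (g→h between vowels (before a back vowel))
  vohawe → vohowe   (a→o after a consonant, before a consonant other than r, m, n, p, b, f, v)
So the Hasimi cognate is 'vohowe'.

vohowe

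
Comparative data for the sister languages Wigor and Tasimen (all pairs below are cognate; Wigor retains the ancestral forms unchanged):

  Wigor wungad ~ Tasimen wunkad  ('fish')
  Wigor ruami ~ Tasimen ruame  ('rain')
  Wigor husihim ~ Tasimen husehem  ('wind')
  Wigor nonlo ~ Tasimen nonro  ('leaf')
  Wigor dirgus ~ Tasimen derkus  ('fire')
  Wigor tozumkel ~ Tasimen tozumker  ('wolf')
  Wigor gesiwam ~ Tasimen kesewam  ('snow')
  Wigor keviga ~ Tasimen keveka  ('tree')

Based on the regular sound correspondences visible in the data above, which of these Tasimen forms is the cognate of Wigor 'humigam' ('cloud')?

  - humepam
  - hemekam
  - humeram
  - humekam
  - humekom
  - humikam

humekam

husihim ~ husehem, gesiwam ~ kesewam — Wigor i corresponds to Tasimen e after a consonant, before a consonant other than r, m, n, p, b, f, v.
keviga ~ keveka — Wigor g corresponds to Tasimen k between vowels (before a back vowel).
Applying these to Wigor 'humigam':
  humigam → humegam   (i→e after a consonant, before a consonant other than r, m, n, p, b, f, v)
  humegam → humekam   (g→k between vowels (before a back vowel))
So the Tasimen cognate is 'humekam'.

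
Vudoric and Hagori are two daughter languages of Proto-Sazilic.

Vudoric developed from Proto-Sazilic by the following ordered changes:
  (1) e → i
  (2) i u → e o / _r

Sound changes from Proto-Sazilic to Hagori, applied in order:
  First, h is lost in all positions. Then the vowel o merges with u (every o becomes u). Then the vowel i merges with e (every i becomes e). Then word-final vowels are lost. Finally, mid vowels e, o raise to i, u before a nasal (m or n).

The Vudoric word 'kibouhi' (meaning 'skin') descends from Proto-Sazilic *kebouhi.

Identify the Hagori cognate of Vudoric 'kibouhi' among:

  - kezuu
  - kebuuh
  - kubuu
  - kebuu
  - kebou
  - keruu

Hagori: start from *kebouhi.
  rule 1 (h-loss): kebouhi → keboui
  rule 2 (vowel merger): keboui → kebuui
  rule 3 (vowel merger): kebuui → kebuue
  rule 4 (apocope): kebuue → kebuu
  rule 5: no change — kebuu
  ⇒ Hagori kebuu
Only 'kebuu' matches the regular Hagori development of *kebouhi.

kebuu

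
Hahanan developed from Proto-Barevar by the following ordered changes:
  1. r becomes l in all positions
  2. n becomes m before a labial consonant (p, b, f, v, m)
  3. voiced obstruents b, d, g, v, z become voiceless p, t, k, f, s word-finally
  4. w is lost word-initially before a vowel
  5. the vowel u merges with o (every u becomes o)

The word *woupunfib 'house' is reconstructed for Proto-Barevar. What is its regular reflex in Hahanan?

Hahanan: start from *woupunfib.
  rule 1: no change — woupunfib
  rule 2 (nasal place assimilation): woupunfib → woupumfib
  rule 3 (final devoicing): woupumfib → woupumfip
  rule 4 (glide loss): woupumfip → oupumfip
  rule 5 (vowel merger): oupumfip → oopomfip
  ⇒ Hahanan oopomfip

oopomfip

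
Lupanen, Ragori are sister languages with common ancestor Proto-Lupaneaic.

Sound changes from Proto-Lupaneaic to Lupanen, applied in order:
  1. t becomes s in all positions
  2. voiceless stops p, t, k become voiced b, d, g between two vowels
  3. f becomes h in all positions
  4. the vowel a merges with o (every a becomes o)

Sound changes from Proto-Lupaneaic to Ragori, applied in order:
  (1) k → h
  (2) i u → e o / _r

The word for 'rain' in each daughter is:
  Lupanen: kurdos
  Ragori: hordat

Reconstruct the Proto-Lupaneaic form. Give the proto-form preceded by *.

Position 1: Lupanen has k, Ragori has h. Lupanen preserves k here (none of its changes turn any other segment into k), so the proto-segment is *k.
Position 2: Lupanen has u, Ragori has o. Lupanen preserves u here (none of its changes turn any other segment into u), so the proto-segment is *u.
Position 5: Lupanen has o, Ragori has a. Ragori preserves a here (none of its changes turn any other segment into a), so the proto-segment is *a.
Continuing position by position gives *kurdat; check it forward:
Lupanen: *kurdat
  kurdat → kurdas   [unconditioned shift]
  kurdas (rule 2 does not apply)
  kurdas (rule 3 does not apply)
  kurdas → kurdos   [vowel merger]
  giving Lupanen kurdos.
Ragori: *kurdat
  kurdat → hurdat   [unconditioned shift]
  hurdat → hordat   [pre-rhotic lowering]
  giving Ragori hordat.
No other proto-form is consistent with every reflex, so the reconstruction is *kurdat.

*kurdat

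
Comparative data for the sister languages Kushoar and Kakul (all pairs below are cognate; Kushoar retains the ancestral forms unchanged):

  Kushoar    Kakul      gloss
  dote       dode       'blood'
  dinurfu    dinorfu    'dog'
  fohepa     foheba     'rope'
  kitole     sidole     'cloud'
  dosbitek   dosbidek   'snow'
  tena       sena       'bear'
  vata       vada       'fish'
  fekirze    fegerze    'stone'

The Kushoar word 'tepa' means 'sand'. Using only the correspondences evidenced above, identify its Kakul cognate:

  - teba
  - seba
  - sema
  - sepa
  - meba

tena ~ sena — Kushoar t corresponds to Kakul s word-initially before a front vowel.
fohepa ~ foheba — Kushoar p corresponds to Kakul b between vowels (before a back vowel).
Applying these to Kushoar 'tepa':
  tepa → sepa   (t→s word-initially before a front vowel)
  sepa → seba   (p→b between vowels (before a back vowel))
So the Kakul cognate is 'seba'.

seba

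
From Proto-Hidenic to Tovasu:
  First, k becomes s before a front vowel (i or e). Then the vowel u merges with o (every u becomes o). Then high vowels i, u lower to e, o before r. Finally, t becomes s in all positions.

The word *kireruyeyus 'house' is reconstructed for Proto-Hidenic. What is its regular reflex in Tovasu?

Tovasu: *kireruyeyus > sireruyeyus > sireroyeyos > sereroyeyos  (by palatalisation, vowel merger, pre-rhotic lowering)

sereroyeyos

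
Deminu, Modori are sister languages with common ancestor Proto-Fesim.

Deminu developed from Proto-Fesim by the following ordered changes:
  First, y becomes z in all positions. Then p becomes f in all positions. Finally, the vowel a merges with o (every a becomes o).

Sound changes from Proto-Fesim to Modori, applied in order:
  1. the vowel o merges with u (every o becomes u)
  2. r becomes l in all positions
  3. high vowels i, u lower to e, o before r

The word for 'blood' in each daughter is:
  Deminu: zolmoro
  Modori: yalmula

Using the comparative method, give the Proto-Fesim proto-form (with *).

Position 6: Deminu has r, Modori has l. Deminu preserves r here (none of its changes turn any other segment into r), so the proto-segment is *r.
Position 7: Deminu has o, Modori has a. Modori preserves a here (none of its changes turn any other segment into a), so the proto-segment is *a.
Verify the candidate proto-form against each daughter:
Deminu: start from *yalmora.
  rule 1 (unconditioned shift): yalmora → zalmora
  rule 2: no change — zalmora
  rule 3 (vowel merger): zalmora → zolmoro
  ⇒ Deminu zolmoro
Modori: *yalmora
  yalmora → yalmura   [vowel merger]
  yalmura → yalmula   [unconditioned shift]
  yalmula (rule 3 does not apply)
  giving Modori yalmula.
Only *yalmora yields all of Deminu zolmoro, Modori yalmula.

*yalmora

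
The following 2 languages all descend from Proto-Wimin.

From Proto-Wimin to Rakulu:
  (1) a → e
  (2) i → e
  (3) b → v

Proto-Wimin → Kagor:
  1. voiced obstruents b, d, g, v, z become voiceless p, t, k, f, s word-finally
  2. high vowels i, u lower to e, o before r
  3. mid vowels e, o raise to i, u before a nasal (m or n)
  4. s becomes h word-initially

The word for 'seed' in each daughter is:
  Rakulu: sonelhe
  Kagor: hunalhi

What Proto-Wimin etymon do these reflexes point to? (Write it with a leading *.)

Position 1: Rakulu has s, Kagor has h. Rakulu preserves s here (none of its changes turn any other segment into s), so the proto-segment is *s.
Position 2: Rakulu has o, Kagor has u. Rakulu preserves o here (none of its changes turn any other segment into o), so the proto-segment is *o.
Continuing position by position gives *sonalhi; check it forward:
Rakulu: *sonalhi
  sonalhi → sonelhi   [vowel merger]
  sonelhi → sonelhe   [vowel merger]
  sonelhe (rule 3 does not apply)
  giving Rakulu sonelhe.
Kagor: *sonalhi > sunalhi > hunalhi  (by pre-nasal raising, debuccalisation)
No other proto-form is consistent with every reflex, so the reconstruction is *sonalhi.

*sonalhi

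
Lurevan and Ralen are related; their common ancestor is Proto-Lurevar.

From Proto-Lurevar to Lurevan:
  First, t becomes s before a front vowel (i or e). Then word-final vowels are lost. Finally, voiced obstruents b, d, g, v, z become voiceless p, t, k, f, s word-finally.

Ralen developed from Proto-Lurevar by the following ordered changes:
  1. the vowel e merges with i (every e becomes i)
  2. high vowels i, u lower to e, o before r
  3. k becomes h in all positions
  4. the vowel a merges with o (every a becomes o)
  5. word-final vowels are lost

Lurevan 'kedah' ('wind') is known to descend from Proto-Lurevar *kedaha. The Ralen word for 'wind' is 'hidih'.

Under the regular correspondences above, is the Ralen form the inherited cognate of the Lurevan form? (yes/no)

Derive the expected Ralen reflex of *kedaha:
Ralen: start from *kedaha.
  rule 1 (vowel merger): kedaha → kidaha
  rule 2: no change — kidaha
  rule 3 (unconditioned shift): kidaha → hidaha
  rule 4 (vowel merger): hidaha → hidoho
  rule 5 (apocope): hidoho → hidoh
  ⇒ Ralen hidoh
The regular Ralen reflex would be 'hidoh', but the attested form is 'hidih'. The correspondence is irregular, so they are not cognates (the Ralen form has a different source).

no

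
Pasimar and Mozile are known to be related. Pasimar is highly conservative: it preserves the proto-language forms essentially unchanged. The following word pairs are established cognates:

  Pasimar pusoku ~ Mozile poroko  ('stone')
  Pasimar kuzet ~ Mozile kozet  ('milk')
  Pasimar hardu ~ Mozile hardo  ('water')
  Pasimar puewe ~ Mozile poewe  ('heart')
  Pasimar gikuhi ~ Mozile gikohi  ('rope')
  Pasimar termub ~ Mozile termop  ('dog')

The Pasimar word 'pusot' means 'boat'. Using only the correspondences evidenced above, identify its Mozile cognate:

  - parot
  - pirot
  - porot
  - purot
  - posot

pusoku ~ poroko, kuzet ~ kozet — Pasimar u corresponds to Mozile o after a consonant, before a consonant other than r, m, n, p, b, f, v.
pusoku ~ poroko — Pasimar s corresponds to Mozile r between vowels (before a back vowel).
Applying these to Pasimar 'pusot':
  pusot → posot   (u→o after a consonant, before a consonant other than r, m, n, p, b, f, v)
  posot → porot   (s→r between vowels (before a back vowel))
So the Mozile cognate is 'porot'.

porot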